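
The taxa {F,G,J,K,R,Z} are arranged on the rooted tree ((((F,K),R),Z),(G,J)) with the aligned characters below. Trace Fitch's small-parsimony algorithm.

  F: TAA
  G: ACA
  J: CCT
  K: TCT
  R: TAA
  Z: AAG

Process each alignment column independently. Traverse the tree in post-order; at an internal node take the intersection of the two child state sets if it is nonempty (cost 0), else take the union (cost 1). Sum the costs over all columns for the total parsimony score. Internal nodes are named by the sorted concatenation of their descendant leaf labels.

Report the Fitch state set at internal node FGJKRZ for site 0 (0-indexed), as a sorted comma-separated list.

A

[col 0] FK: children F:{T}, K:{T} ∩→ {T}; cost 0
[col 0] FKR: children FK:{T}, R:{T} ∩→ {T}; cost 0
[col 0] FKRZ: children FKR:{T}, Z:{A} ∪→ {A,T}; cost 1
[col 0] GJ: children G:{A}, J:{C} ∪→ {A,C}; cost 1
[col 0] FGJKRZ: children FKRZ:{A,T}, GJ:{A,C} ∩→ {A}; cost 0
[col 1] FK: children F:{A}, K:{C} ∪→ {A,C}; cost 1
[col 1] FKR: children FK:{A,C}, R:{A} ∩→ {A}; cost 0
[col 1] FKRZ: children FKR:{A}, Z:{A} ∩→ {A}; cost 0
[col 1] GJ: children G:{C}, J:{C} ∩→ {C}; cost 0
[col 1] FGJKRZ: children FKRZ:{A}, GJ:{C} ∪→ {A,C}; cost 1
[col 2] FK: children F:{A}, K:{T} ∪→ {A,T}; cost 1
[col 2] FKR: children FK:{A,T}, R:{A} ∩→ {A}; cost 0
[col 2] FKRZ: children FKR:{A}, Z:{G} ∪→ {A,G}; cost 1
[col 2] GJ: children G:{A}, J:{T} ∪→ {A,T}; cost 1
[col 2] FGJKRZ: children FKRZ:{A,G}, GJ:{A,T} ∩→ {A}; cost 0
per-site changes: [2, 2, 3]; total = 7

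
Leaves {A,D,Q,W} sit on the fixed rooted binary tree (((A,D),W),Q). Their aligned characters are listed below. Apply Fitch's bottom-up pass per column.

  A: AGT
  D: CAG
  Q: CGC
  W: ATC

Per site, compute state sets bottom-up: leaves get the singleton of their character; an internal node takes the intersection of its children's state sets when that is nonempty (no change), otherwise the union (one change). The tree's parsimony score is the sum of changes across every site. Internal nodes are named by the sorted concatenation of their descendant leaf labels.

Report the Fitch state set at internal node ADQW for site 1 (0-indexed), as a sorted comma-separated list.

AD@0: {A} ∪ {C} = {A,C} (union, +1)
ADW@0: {A,C} ∩ {A} = {A} (intersection, +0)
ADQW@0: {A} ∪ {C} = {A,C} (union, +1)
AD@1: {G} ∪ {A} = {A,G} (union, +1)
ADW@1: {A,G} ∪ {T} = {A,G,T} (union, +1)
ADQW@1: {A,G,T} ∩ {G} = {G} (intersection, +0)
AD@2: {T} ∪ {G} = {G,T} (union, +1)
ADW@2: {G,T} ∪ {C} = {C,G,T} (union, +1)
ADQW@2: {C,G,T} ∩ {C} = {C} (intersection, +0)
per-site changes: [2, 2, 2]; total = 6

G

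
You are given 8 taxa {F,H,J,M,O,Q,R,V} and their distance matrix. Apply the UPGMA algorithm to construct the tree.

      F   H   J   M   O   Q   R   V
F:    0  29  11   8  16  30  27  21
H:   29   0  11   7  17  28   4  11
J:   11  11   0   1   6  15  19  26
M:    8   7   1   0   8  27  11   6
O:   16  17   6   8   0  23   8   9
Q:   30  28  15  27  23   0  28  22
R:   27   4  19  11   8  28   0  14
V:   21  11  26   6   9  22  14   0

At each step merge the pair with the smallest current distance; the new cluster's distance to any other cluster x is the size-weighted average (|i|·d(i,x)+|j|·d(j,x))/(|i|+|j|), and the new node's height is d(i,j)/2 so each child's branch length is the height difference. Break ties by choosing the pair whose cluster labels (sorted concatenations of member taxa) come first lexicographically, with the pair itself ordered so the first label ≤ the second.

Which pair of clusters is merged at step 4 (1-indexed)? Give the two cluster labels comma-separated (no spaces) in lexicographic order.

F,JMO

1. join J+M (d=1) ⇒ JM; edges |J|=1/2, |M|=1/2
  updated: d(F,JM)=19/2, d(H,JM)=9, d(JM,O)=7, d(JM,Q)=21, d(JM,R)=15, d(JM,V)=16
2. join H+R (d=4) ⇒ HR; edges |H|=2, |R|=2
  updated: d(F,HR)=28, d(HR,JM)=12, d(HR,O)=25/2, d(HR,Q)=28, d(HR,V)=25/2
3. join JM+O (d=7) ⇒ JMO; edges |JM|=3, |O|=7/2
  updated: d(F,JMO)=35/3, d(HR,JMO)=73/6, d(JMO,Q)=65/3, d(JMO,V)=41/3
4. join F+JMO (d=35/3) ⇒ FJMO; edges |F|=35/6, |JMO|=7/3
  updated: d(FJMO,HR)=129/8, d(FJMO,Q)=95/4, d(FJMO,V)=31/2
5. join HR+V (d=25/2) ⇒ HRV; edges |HR|=17/4, |V|=25/4
  updated: d(FJMO,HRV)=191/12, d(HRV,Q)=26
6. join FJMO+HRV (d=191/12) ⇒ FHJMORV; edges |FJMO|=17/8, |HRV|=41/24
  updated: d(FHJMORV,Q)=173/7
7. join FHJMORV+Q (d=173/7) ⇒ FHJMOQRV; edges |FHJMORV|=739/168, |Q|=173/14
final tree: (((F:35/6,((J:1/2,M:1/2):3,O:7/2):7/3):17/8,((H:2,R:2):17/4,V:25/4):41/24):739/168,Q:173/14)
total length: 8527/168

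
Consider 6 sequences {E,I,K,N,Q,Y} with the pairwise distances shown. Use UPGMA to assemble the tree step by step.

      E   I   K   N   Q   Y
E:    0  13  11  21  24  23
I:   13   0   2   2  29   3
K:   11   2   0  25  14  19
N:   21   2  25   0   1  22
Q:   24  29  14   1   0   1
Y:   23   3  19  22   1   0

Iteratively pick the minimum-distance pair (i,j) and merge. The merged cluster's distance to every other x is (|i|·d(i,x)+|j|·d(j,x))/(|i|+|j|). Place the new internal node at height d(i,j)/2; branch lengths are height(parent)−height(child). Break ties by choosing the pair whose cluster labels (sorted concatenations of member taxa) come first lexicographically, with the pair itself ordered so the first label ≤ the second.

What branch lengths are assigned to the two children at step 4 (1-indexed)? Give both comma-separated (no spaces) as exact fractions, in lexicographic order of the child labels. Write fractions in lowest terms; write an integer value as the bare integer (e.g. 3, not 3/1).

9/4,29/4

1. join N+Q (d=1) ⇒ NQ; edges |N|=1/2, |Q|=1/2
  updated: d(E,NQ)=45/2, d(I,NQ)=31/2, d(K,NQ)=39/2, d(NQ,Y)=23/2
2. join I+K (d=2) ⇒ IK; edges |I|=1, |K|=1
  updated: d(E,IK)=12, d(IK,NQ)=35/2, d(IK,Y)=11
3. join IK+Y (d=11) ⇒ IKY; edges |IK|=9/2, |Y|=11/2
  updated: d(E,IKY)=47/3, d(IKY,NQ)=31/2
4. join IKY+NQ (d=31/2) ⇒ IKNQY; edges |IKY|=9/4, |NQ|=29/4
  updated: d(E,IKNQY)=92/5
5. join E+IKNQY (d=92/5) ⇒ EIKNQY; edges |E|=46/5, |IKNQY|=29/20
final tree: (E:46/5,(((I:1,K:1):9/2,Y:11/2):9/4,(N:1/2,Q:1/2):29/4):29/20)
total length: 663/20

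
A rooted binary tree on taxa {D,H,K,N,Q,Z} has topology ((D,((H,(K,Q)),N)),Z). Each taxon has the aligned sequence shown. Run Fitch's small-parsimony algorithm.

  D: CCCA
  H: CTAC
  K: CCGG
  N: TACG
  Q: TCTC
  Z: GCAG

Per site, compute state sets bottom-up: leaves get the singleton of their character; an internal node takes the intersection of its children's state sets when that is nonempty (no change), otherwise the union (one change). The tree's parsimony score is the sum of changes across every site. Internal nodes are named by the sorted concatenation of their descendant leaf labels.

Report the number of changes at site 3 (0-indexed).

3

site 0, node KQ: K={C} ∪ Q={T} → {C,T} (+1)
site 0, node HKQ: H={C} ∩ KQ={C,T} → {C} (+0)
site 0, node HKNQ: HKQ={C} ∪ N={T} → {C,T} (+1)
site 0, node DHKNQ: D={C} ∩ HKNQ={C,T} → {C} (+0)
site 0, node DHKNQZ: DHKNQ={C} ∪ Z={G} → {C,G} (+1)
site 1, node KQ: K={C} ∩ Q={C} → {C} (+0)
site 1, node HKQ: H={T} ∪ KQ={C} → {C,T} (+1)
site 1, node HKNQ: HKQ={C,T} ∪ N={A} → {A,C,T} (+1)
site 1, node DHKNQ: D={C} ∩ HKNQ={A,C,T} → {C} (+0)
site 1, node DHKNQZ: DHKNQ={C} ∩ Z={C} → {C} (+0)
site 2, node KQ: K={G} ∪ Q={T} → {G,T} (+1)
site 2, node HKQ: H={A} ∪ KQ={G,T} → {A,G,T} (+1)
site 2, node HKNQ: HKQ={A,G,T} ∪ N={C} → {A,C,G,T} (+1)
site 2, node DHKNQ: D={C} ∩ HKNQ={A,C,G,T} → {C} (+0)
site 2, node DHKNQZ: DHKNQ={C} ∪ Z={A} → {A,C} (+1)
site 3, node KQ: K={G} ∪ Q={C} → {C,G} (+1)
site 3, node HKQ: H={C} ∩ KQ={C,G} → {C} (+0)
site 3, node HKNQ: HKQ={C} ∪ N={G} → {C,G} (+1)
site 3, node DHKNQ: D={A} ∪ HKNQ={C,G} → {A,C,G} (+1)
site 3, node DHKNQZ: DHKNQ={A,C,G} ∩ Z={G} → {G} (+0)
per-site changes: [3, 2, 4, 3]; total = 12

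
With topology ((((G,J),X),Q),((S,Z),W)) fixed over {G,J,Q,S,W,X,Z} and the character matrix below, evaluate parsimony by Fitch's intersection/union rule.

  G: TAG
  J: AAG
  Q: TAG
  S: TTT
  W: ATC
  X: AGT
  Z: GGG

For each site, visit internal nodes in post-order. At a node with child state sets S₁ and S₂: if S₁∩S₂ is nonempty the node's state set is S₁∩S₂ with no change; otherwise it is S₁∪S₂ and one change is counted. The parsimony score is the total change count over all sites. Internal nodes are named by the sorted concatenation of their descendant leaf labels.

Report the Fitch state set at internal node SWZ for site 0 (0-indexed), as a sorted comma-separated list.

GJ@0: {T} ∪ {A} = {A,T} (union, +1)
GJX@0: {A,T} ∩ {A} = {A} (intersection, +0)
GJQX@0: {A} ∪ {T} = {A,T} (union, +1)
SZ@0: {T} ∪ {G} = {G,T} (union, +1)
SWZ@0: {G,T} ∪ {A} = {A,G,T} (union, +1)
GJQSWXZ@0: {A,T} ∩ {A,G,T} = {A,T} (intersection, +0)
GJ@1: {A} ∩ {A} = {A} (intersection, +0)
GJX@1: {A} ∪ {G} = {A,G} (union, +1)
GJQX@1: {A,G} ∩ {A} = {A} (intersection, +0)
SZ@1: {T} ∪ {G} = {G,T} (union, +1)
SWZ@1: {G,T} ∩ {T} = {T} (intersection, +0)
GJQSWXZ@1: {A} ∪ {T} = {A,T} (union, +1)
GJ@2: {G} ∩ {G} = {G} (intersection, +0)
GJX@2: {G} ∪ {T} = {G,T} (union, +1)
GJQX@2: {G,T} ∩ {G} = {G} (intersection, +0)
SZ@2: {T} ∪ {G} = {G,T} (union, +1)
SWZ@2: {G,T} ∪ {C} = {C,G,T} (union, +1)
GJQSWXZ@2: {G} ∩ {C,G,T} = {G} (intersection, +0)
per-site changes: [4, 3, 3]; total = 10

A,G,T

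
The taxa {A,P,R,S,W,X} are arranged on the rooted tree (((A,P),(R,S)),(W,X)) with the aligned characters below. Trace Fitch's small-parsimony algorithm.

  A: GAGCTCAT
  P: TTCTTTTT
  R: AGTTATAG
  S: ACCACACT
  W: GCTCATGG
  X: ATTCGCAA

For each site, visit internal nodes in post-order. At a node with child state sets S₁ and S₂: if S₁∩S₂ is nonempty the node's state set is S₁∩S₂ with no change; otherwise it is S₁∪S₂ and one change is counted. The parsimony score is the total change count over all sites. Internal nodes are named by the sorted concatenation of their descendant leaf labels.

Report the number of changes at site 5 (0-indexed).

3

[col 0] AP: children A:{G}, P:{T} ∪→ {G,T}; cost 1
[col 0] RS: children R:{A}, S:{A} ∩→ {A}; cost 0
[col 0] APRS: children AP:{G,T}, RS:{A} ∪→ {A,G,T}; cost 1
[col 0] WX: children W:{G}, X:{A} ∪→ {A,G}; cost 1
[col 0] APRSWX: children APRS:{A,G,T}, WX:{A,G} ∩→ {A,G}; cost 0
[col 1] AP: children A:{A}, P:{T} ∪→ {A,T}; cost 1
[col 1] RS: children R:{G}, S:{C} ∪→ {C,G}; cost 1
[col 1] APRS: children AP:{A,T}, RS:{C,G} ∪→ {A,C,G,T}; cost 1
[col 1] WX: children W:{C}, X:{T} ∪→ {C,T}; cost 1
[col 1] APRSWX: children APRS:{A,C,G,T}, WX:{C,T} ∩→ {C,T}; cost 0
[col 2] AP: children A:{G}, P:{C} ∪→ {C,G}; cost 1
[col 2] RS: children R:{T}, S:{C} ∪→ {C,T}; cost 1
[col 2] APRS: children AP:{C,G}, RS:{C,T} ∩→ {C}; cost 0
[col 2] WX: children W:{T}, X:{T} ∩→ {T}; cost 0
[col 2] APRSWX: children APRS:{C}, WX:{T} ∪→ {C,T}; cost 1
[col 3] AP: children A:{C}, P:{T} ∪→ {C,T}; cost 1
[col 3] RS: children R:{T}, S:{A} ∪→ {A,T}; cost 1
[col 3] APRS: children AP:{C,T}, RS:{A,T} ∩→ {T}; cost 0
[col 3] WX: children W:{C}, X:{C} ∩→ {C}; cost 0
[col 3] APRSWX: children APRS:{T}, WX:{C} ∪→ {C,T}; cost 1
[col 4] AP: children A:{T}, P:{T} ∩→ {T}; cost 0
[col 4] RS: children R:{A}, S:{C} ∪→ {A,C}; cost 1
[col 4] APRS: children AP:{T}, RS:{A,C} ∪→ {A,C,T}; cost 1
[col 4] WX: children W:{A}, X:{G} ∪→ {A,G}; cost 1
[col 4] APRSWX: children APRS:{A,C,T}, WX:{A,G} ∩→ {A}; cost 0
[col 5] AP: children A:{C}, P:{T} ∪→ {C,T}; cost 1
[col 5] RS: children R:{T}, S:{A} ∪→ {A,T}; cost 1
[col 5] APRS: children AP:{C,T}, RS:{A,T} ∩→ {T}; cost 0
[col 5] WX: children W:{T}, X:{C} ∪→ {C,T}; cost 1
[col 5] APRSWX: children APRS:{T}, WX:{C,T} ∩→ {T}; cost 0
[col 6] AP: children A:{A}, P:{T} ∪→ {A,T}; cost 1
[col 6] RS: children R:{A}, S:{C} ∪→ {A,C}; cost 1
[col 6] APRS: children AP:{A,T}, RS:{A,C} ∩→ {A}; cost 0
[col 6] WX: children W:{G}, X:{A} ∪→ {A,G}; cost 1
[col 6] APRSWX: children APRS:{A}, WX:{A,G} ∩→ {A}; cost 0
[col 7] AP: children A:{T}, P:{T} ∩→ {T}; cost 0
[col 7] RS: children R:{G}, S:{T} ∪→ {G,T}; cost 1
[col 7] APRS: children AP:{T}, RS:{G,T} ∩→ {T}; cost 0
[col 7] WX: children W:{G}, X:{A} ∪→ {A,G}; cost 1
[col 7] APRSWX: children APRS:{T}, WX:{A,G} ∪→ {A,G,T}; cost 1
per-site changes: [3, 4, 3, 3, 3, 3, 3, 3]; total = 25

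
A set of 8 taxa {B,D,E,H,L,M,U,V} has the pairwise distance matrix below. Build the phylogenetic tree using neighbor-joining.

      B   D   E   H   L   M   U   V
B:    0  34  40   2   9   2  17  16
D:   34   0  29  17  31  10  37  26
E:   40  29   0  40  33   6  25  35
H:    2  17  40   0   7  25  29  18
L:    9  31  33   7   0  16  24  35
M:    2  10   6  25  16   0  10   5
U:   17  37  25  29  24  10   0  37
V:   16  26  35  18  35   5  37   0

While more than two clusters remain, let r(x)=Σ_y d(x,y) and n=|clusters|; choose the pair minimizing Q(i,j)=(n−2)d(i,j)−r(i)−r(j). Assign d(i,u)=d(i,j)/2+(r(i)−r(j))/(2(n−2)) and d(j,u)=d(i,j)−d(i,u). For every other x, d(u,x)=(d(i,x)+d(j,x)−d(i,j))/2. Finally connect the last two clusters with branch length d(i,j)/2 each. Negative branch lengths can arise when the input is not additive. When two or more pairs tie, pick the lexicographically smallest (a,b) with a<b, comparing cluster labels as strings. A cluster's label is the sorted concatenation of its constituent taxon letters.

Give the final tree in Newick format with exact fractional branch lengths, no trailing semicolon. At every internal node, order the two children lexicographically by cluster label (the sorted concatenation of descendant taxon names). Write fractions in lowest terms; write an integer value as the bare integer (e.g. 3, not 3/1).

(((((B:1/4,(H:25/12,L:59/12):7/4):223/32,U:385/32):171/32,(E:44/3,M:-26/3):61/32):59/32,D:443/32):389/64,V:389/64)

1. join H+L (d=7, Q=-251) ⇒ HL; edges |H|=25/12, |L|=59/12
  updated: d(B,HL)=2, d(D,HL)=41/2, d(E,HL)=33, d(HL,M)=17, d(HL,U)=23, d(HL,V)=23
2. join B+HL (d=2, Q=-439/2) ⇒ BHL; edges |B|=1/4, |HL|=7/4
  updated: d(BHL,D)=105/4, d(BHL,E)=71/2, d(BHL,M)=17/2, d(BHL,U)=19, d(BHL,V)=37/2
3. join BHL+U (d=19, Q=-639/4) ⇒ BHLU; edges |BHL|=223/32, |U|=385/32
  updated: d(BHLU,D)=177/8, d(BHLU,E)=83/4, d(BHLU,M)=-1/4, d(BHLU,V)=73/4
4. join E+M (d=6, Q=-187/2) ⇒ EM; edges |E|=44/3, |M|=-26/3
  updated: d(BHLU,EM)=29/4, d(D,EM)=33/2, d(EM,V)=17
5. join BHLU+EM (d=29/4, Q=-591/8) ⇒ BEHLMU; edges |BHLU|=171/32, |EM|=61/32
  updated: d(BEHLMU,D)=251/16, d(BEHLMU,V)=14
6. join BEHLMU+D (d=251/16, Q=-891/16) ⇒ BDEHLMU; edges |BEHLMU|=59/32, |D|=443/32
  updated: d(BDEHLMU,V)=389/32
7. join BDEHLMU+V (d=389/32) ⇒ BDEHLMUV; edges |BDEHLMU|=389/64, |V|=389/64
final tree: (((((B:1/4,(H:25/12,L:59/12):7/4):223/32,U:385/32):171/32,(E:44/3,M:-26/3):61/32):59/32,D:443/32):389/64,V:389/64)
total length: 2211/32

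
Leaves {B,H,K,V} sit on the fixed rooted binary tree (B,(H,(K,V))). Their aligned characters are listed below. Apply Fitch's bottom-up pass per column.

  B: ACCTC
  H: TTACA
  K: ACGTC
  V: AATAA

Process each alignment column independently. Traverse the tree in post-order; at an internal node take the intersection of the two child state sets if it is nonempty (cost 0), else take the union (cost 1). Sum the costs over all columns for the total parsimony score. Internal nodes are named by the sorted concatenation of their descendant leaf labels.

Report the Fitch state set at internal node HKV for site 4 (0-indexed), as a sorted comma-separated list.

A

[col 0] KV: children K:{A}, V:{A} ∩→ {A}; cost 0
[col 0] HKV: children H:{T}, KV:{A} ∪→ {A,T}; cost 1
[col 0] BHKV: children B:{A}, HKV:{A,T} ∩→ {A}; cost 0
[col 1] KV: children K:{C}, V:{A} ∪→ {A,C}; cost 1
[col 1] HKV: children H:{T}, KV:{A,C} ∪→ {A,C,T}; cost 1
[col 1] BHKV: children B:{C}, HKV:{A,C,T} ∩→ {C}; cost 0
[col 2] KV: children K:{G}, V:{T} ∪→ {G,T}; cost 1
[col 2] HKV: children H:{A}, KV:{G,T} ∪→ {A,G,T}; cost 1
[col 2] BHKV: children B:{C}, HKV:{A,G,T} ∪→ {A,C,G,T}; cost 1
[col 3] KV: children K:{T}, V:{A} ∪→ {A,T}; cost 1
[col 3] HKV: children H:{C}, KV:{A,T} ∪→ {A,C,T}; cost 1
[col 3] BHKV: children B:{T}, HKV:{A,C,T} ∩→ {T}; cost 0
[col 4] KV: children K:{C}, V:{A} ∪→ {A,C}; cost 1
[col 4] HKV: children H:{A}, KV:{A,C} ∩→ {A}; cost 0
[col 4] BHKV: children B:{C}, HKV:{A} ∪→ {A,C}; cost 1
per-site changes: [1, 2, 3, 2, 2]; total = 10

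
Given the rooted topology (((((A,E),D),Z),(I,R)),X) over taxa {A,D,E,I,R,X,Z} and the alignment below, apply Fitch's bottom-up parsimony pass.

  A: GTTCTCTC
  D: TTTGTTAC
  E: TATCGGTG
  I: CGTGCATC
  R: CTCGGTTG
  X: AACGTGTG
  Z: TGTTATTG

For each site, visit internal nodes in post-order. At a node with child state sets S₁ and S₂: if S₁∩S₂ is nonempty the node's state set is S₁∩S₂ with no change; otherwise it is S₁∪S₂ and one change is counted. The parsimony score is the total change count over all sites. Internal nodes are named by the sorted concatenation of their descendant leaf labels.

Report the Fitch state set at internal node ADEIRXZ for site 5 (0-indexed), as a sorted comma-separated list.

G,T

site 0, node AE: A={G} ∪ E={T} → {G,T} (+1)
site 0, node ADE: AE={G,T} ∩ D={T} → {T} (+0)
site 0, node ADEZ: ADE={T} ∩ Z={T} → {T} (+0)
site 0, node IR: I={C} ∩ R={C} → {C} (+0)
site 0, node ADEIRZ: ADEZ={T} ∪ IR={C} → {C,T} (+1)
site 0, node ADEIRXZ: ADEIRZ={C,T} ∪ X={A} → {A,C,T} (+1)
site 1, node AE: A={T} ∪ E={A} → {A,T} (+1)
site 1, node ADE: AE={A,T} ∩ D={T} → {T} (+0)
site 1, node ADEZ: ADE={T} ∪ Z={G} → {G,T} (+1)
site 1, node IR: I={G} ∪ R={T} → {G,T} (+1)
site 1, node ADEIRZ: ADEZ={G,T} ∩ IR={G,T} → {G,T} (+0)
site 1, node ADEIRXZ: ADEIRZ={G,T} ∪ X={A} → {A,G,T} (+1)
site 2, node AE: A={T} ∩ E={T} → {T} (+0)
site 2, node ADE: AE={T} ∩ D={T} → {T} (+0)
site 2, node ADEZ: ADE={T} ∩ Z={T} → {T} (+0)
site 2, node IR: I={T} ∪ R={C} → {C,T} (+1)
site 2, node ADEIRZ: ADEZ={T} ∩ IR={C,T} → {T} (+0)
site 2, node ADEIRXZ: ADEIRZ={T} ∪ X={C} → {C,T} (+1)
site 3, node AE: A={C} ∩ E={C} → {C} (+0)
site 3, node ADE: AE={C} ∪ D={G} → {C,G} (+1)
site 3, node ADEZ: ADE={C,G} ∪ Z={T} → {C,G,T} (+1)
site 3, node IR: I={G} ∩ R={G} → {G} (+0)
site 3, node ADEIRZ: ADEZ={C,G,T} ∩ IR={G} → {G} (+0)
site 3, node ADEIRXZ: ADEIRZ={G} ∩ X={G} → {G} (+0)
site 4, node AE: A={T} ∪ E={G} → {G,T} (+1)
site 4, node ADE: AE={G,T} ∩ D={T} → {T} (+0)
site 4, node ADEZ: ADE={T} ∪ Z={A} → {A,T} (+1)
site 4, node IR: I={C} ∪ R={G} → {C,G} (+1)
site 4, node ADEIRZ: ADEZ={A,T} ∪ IR={C,G} → {A,C,G,T} (+1)
site 4, node ADEIRXZ: ADEIRZ={A,C,G,T} ∩ X={T} → {T} (+0)
site 5, node AE: A={C} ∪ E={G} → {C,G} (+1)
site 5, node ADE: AE={C,G} ∪ D={T} → {C,G,T} (+1)
site 5, node ADEZ: ADE={C,G,T} ∩ Z={T} → {T} (+0)
site 5, node IR: I={A} ∪ R={T} → {A,T} (+1)
site 5, node ADEIRZ: ADEZ={T} ∩ IR={A,T} → {T} (+0)
site 5, node ADEIRXZ: ADEIRZ={T} ∪ X={G} → {G,T} (+1)
site 6, node AE: A={T} ∩ E={T} → {T} (+0)
site 6, node ADE: AE={T} ∪ D={A} → {A,T} (+1)
site 6, node ADEZ: ADE={A,T} ∩ Z={T} → {T} (+0)
site 6, node IR: I={T} ∩ R={T} → {T} (+0)
site 6, node ADEIRZ: ADEZ={T} ∩ IR={T} → {T} (+0)
site 6, node ADEIRXZ: ADEIRZ={T} ∩ X={T} → {T} (+0)
site 7, node AE: A={C} ∪ E={G} → {C,G} (+1)
site 7, node ADE: AE={C,G} ∩ D={C} → {C} (+0)
site 7, node ADEZ: ADE={C} ∪ Z={G} → {C,G} (+1)
site 7, node IR: I={C} ∪ R={G} → {C,G} (+1)
site 7, node ADEIRZ: ADEZ={C,G} ∩ IR={C,G} → {C,G} (+0)
site 7, node ADEIRXZ: ADEIRZ={C,G} ∩ X={G} → {G} (+0)
per-site changes: [3, 4, 2, 2, 4, 4, 1, 3]; total = 23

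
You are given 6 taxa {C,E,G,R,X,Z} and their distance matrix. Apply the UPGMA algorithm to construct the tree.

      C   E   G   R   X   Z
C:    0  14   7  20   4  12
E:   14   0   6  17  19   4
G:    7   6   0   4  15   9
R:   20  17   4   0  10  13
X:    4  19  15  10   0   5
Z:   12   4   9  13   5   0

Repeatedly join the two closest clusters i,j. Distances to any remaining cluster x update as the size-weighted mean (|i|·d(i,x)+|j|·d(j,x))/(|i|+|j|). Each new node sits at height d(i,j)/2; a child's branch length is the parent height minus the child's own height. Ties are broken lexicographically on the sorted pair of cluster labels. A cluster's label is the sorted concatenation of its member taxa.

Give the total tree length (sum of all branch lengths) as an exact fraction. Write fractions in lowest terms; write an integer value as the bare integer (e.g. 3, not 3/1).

1. join C+X (d=4) ⇒ CX; edges |C|=2, |X|=2
  updated: d(CX,E)=33/2, d(CX,G)=11, d(CX,R)=15, d(CX,Z)=17/2
2. join E+Z (d=4) ⇒ EZ; edges |E|=2, |Z|=2
  updated: d(CX,EZ)=25/2, d(EZ,G)=15/2, d(EZ,R)=15
3. join G+R (d=4) ⇒ GR; edges |G|=2, |R|=2
  updated: d(CX,GR)=13, d(EZ,GR)=45/4
4. join EZ+GR (d=45/4) ⇒ EGRZ; edges |EZ|=29/8, |GR|=29/8
  updated: d(CX,EGRZ)=51/4
5. join CX+EGRZ (d=51/4) ⇒ CEGRXZ; edges |CX|=35/8, |EGRZ|=3/4
final tree: ((C:2,X:2):35/8,((E:2,Z:2):29/8,(G:2,R:2):29/8):3/4)
total length: 195/8

195/8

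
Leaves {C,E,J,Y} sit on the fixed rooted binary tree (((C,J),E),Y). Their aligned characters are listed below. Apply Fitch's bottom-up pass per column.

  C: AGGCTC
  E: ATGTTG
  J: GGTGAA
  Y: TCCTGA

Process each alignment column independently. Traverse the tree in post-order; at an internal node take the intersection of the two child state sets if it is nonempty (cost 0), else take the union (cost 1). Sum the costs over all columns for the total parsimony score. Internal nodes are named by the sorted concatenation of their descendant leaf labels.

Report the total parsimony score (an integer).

site 0, node CJ: C={A} ∪ J={G} → {A,G} (+1)
site 0, node CEJ: CJ={A,G} ∩ E={A} → {A} (+0)
site 0, node CEJY: CEJ={A} ∪ Y={T} → {A,T} (+1)
site 1, node CJ: C={G} ∩ J={G} → {G} (+0)
site 1, node CEJ: CJ={G} ∪ E={T} → {G,T} (+1)
site 1, node CEJY: CEJ={G,T} ∪ Y={C} → {C,G,T} (+1)
site 2, node CJ: C={G} ∪ J={T} → {G,T} (+1)
site 2, node CEJ: CJ={G,T} ∩ E={G} → {G} (+0)
site 2, node CEJY: CEJ={G} ∪ Y={C} → {C,G} (+1)
site 3, node CJ: C={C} ∪ J={G} → {C,G} (+1)
site 3, node CEJ: CJ={C,G} ∪ E={T} → {C,G,T} (+1)
site 3, node CEJY: CEJ={C,G,T} ∩ Y={T} → {T} (+0)
site 4, node CJ: C={T} ∪ J={A} → {A,T} (+1)
site 4, node CEJ: CJ={A,T} ∩ E={T} → {T} (+0)
site 4, node CEJY: CEJ={T} ∪ Y={G} → {G,T} (+1)
site 5, node CJ: C={C} ∪ J={A} → {A,C} (+1)
site 5, node CEJ: CJ={A,C} ∪ E={G} → {A,C,G} (+1)
site 5, node CEJY: CEJ={A,C,G} ∩ Y={A} → {A} (+0)
per-site changes: [2, 2, 2, 2, 2, 2]; total = 12

12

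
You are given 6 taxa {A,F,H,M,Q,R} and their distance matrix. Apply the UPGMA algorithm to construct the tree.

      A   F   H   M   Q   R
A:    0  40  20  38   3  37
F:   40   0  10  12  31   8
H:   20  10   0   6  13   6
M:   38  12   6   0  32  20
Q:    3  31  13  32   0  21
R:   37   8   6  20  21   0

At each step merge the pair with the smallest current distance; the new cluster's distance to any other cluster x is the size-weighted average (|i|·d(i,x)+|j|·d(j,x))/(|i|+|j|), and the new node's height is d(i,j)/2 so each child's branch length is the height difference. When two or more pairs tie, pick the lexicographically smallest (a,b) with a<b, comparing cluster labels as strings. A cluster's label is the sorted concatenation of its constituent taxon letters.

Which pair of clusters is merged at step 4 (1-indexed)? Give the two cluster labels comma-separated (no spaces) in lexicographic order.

FR,HM

iteration 1: select A,Q (d=3); attach at lengths (3/2, 3/2); label the merged cluster AQ
  updated: d(AQ,F)=71/2, d(AQ,H)=33/2, d(AQ,M)=35, d(AQ,R)=29
iteration 2: select H,M (d=6); attach at lengths (3, 3); label the merged cluster HM
  updated: d(AQ,HM)=103/4, d(F,HM)=11, d(HM,R)=13
iteration 3: select F,R (d=8); attach at lengths (4, 4); label the merged cluster FR
  updated: d(AQ,FR)=129/4, d(FR,HM)=12
iteration 4: select FR,HM (d=12); attach at lengths (2, 3); label the merged cluster FHMR
  updated: d(AQ,FHMR)=29
iteration 5: select AQ,FHMR (d=29); attach at lengths (13, 17/2); label the merged cluster AFHMQR
final tree: ((A:3/2,Q:3/2):13,((F:4,R:4):2,(H:3,M:3):3):17/2)
total length: 87/2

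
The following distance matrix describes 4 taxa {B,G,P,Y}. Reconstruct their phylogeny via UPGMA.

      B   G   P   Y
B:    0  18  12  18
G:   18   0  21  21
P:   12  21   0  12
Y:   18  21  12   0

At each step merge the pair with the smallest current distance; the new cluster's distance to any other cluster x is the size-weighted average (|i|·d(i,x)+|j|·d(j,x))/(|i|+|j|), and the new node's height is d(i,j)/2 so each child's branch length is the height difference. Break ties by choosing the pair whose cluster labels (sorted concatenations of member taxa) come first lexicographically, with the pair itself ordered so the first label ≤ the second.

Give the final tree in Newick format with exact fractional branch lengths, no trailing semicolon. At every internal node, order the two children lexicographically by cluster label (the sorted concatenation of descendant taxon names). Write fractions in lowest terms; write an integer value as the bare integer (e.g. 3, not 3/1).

1. join B+P (d=12) ⇒ BP; edges |B|=6, |P|=6
  updated: d(BP,G)=39/2, d(BP,Y)=15
2. join BP+Y (d=15) ⇒ BPY; edges |BP|=3/2, |Y|=15/2
  updated: d(BPY,G)=20
3. join BPY+G (d=20) ⇒ BGPY; edges |BPY|=5/2, |G|=10
final tree: (((B:6,P:6):3/2,Y:15/2):5/2,G:10)
total length: 67/2

(((B:6,P:6):3/2,Y:15/2):5/2,G:10)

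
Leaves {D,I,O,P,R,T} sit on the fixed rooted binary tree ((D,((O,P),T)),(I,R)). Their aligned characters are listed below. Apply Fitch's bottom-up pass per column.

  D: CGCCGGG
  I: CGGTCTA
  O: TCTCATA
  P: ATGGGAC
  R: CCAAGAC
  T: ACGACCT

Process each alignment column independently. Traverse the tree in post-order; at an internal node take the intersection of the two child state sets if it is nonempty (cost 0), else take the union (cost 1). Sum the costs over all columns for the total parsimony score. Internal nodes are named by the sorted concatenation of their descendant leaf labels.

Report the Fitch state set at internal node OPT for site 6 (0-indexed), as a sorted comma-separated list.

site 0, node OP: O={T} ∪ P={A} → {A,T} (+1)
site 0, node OPT: OP={A,T} ∩ T={A} → {A} (+0)
site 0, node DOPT: D={C} ∪ OPT={A} → {A,C} (+1)
site 0, node IR: I={C} ∩ R={C} → {C} (+0)
site 0, node DIOPRT: DOPT={A,C} ∩ IR={C} → {C} (+0)
site 1, node OP: O={C} ∪ P={T} → {C,T} (+1)
site 1, node OPT: OP={C,T} ∩ T={C} → {C} (+0)
site 1, node DOPT: D={G} ∪ OPT={C} → {C,G} (+1)
site 1, node IR: I={G} ∪ R={C} → {C,G} (+1)
site 1, node DIOPRT: DOPT={C,G} ∩ IR={C,G} → {C,G} (+0)
site 2, node OP: O={T} ∪ P={G} → {G,T} (+1)
site 2, node OPT: OP={G,T} ∩ T={G} → {G} (+0)
site 2, node DOPT: D={C} ∪ OPT={G} → {C,G} (+1)
site 2, node IR: I={G} ∪ R={A} → {A,G} (+1)
site 2, node DIOPRT: DOPT={C,G} ∩ IR={A,G} → {G} (+0)
site 3, node OP: O={C} ∪ P={G} → {C,G} (+1)
site 3, node OPT: OP={C,G} ∪ T={A} → {A,C,G} (+1)
site 3, node DOPT: D={C} ∩ OPT={A,C,G} → {C} (+0)
site 3, node IR: I={T} ∪ R={A} → {A,T} (+1)
site 3, node DIOPRT: DOPT={C} ∪ IR={A,T} → {A,C,T} (+1)
site 4, node OP: O={A} ∪ P={G} → {A,G} (+1)
site 4, node OPT: OP={A,G} ∪ T={C} → {A,C,G} (+1)
site 4, node DOPT: D={G} ∩ OPT={A,C,G} → {G} (+0)
site 4, node IR: I={C} ∪ R={G} → {C,G} (+1)
site 4, node DIOPRT: DOPT={G} ∩ IR={C,G} → {G} (+0)
site 5, node OP: O={T} ∪ P={A} → {A,T} (+1)
site 5, node OPT: OP={A,T} ∪ T={C} → {A,C,T} (+1)
site 5, node DOPT: D={G} ∪ OPT={A,C,T} → {A,C,G,T} (+1)
site 5, node IR: I={T} ∪ R={A} → {A,T} (+1)
site 5, node DIOPRT: DOPT={A,C,G,T} ∩ IR={A,T} → {A,T} (+0)
site 6, node OP: O={A} ∪ P={C} → {A,C} (+1)
site 6, node OPT: OP={A,C} ∪ T={T} → {A,C,T} (+1)
site 6, node DOPT: D={G} ∪ OPT={A,C,T} → {A,C,G,T} (+1)
site 6, node IR: I={A} ∪ R={C} → {A,C} (+1)
site 6, node DIOPRT: DOPT={A,C,G,T} ∩ IR={A,C} → {A,C} (+0)
per-site changes: [2, 3, 3, 4, 3, 4, 4]; total = 23

A,C,T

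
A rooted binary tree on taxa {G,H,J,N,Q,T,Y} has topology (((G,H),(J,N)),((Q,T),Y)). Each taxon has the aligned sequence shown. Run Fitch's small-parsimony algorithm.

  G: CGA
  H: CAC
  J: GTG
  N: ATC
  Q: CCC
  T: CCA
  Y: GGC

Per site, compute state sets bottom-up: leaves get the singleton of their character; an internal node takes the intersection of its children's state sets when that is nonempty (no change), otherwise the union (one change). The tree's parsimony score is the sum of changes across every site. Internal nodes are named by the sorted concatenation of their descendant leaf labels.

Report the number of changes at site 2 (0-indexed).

site 0, node GH: G={C} ∩ H={C} → {C} (+0)
site 0, node JN: J={G} ∪ N={A} → {A,G} (+1)
site 0, node GHJN: GH={C} ∪ JN={A,G} → {A,C,G} (+1)
site 0, node QT: Q={C} ∩ T={C} → {C} (+0)
site 0, node QTY: QT={C} ∪ Y={G} → {C,G} (+1)
site 0, node GHJNQTY: GHJN={A,C,G} ∩ QTY={C,G} → {C,G} (+0)
site 1, node GH: G={G} ∪ H={A} → {A,G} (+1)
site 1, node JN: J={T} ∩ N={T} → {T} (+0)
site 1, node GHJN: GH={A,G} ∪ JN={T} → {A,G,T} (+1)
site 1, node QT: Q={C} ∩ T={C} → {C} (+0)
site 1, node QTY: QT={C} ∪ Y={G} → {C,G} (+1)
site 1, node GHJNQTY: GHJN={A,G,T} ∩ QTY={C,G} → {G} (+0)
site 2, node GH: G={A} ∪ H={C} → {A,C} (+1)
site 2, node JN: J={G} ∪ N={C} → {C,G} (+1)
site 2, node GHJN: GH={A,C} ∩ JN={C,G} → {C} (+0)
site 2, node QT: Q={C} ∪ T={A} → {A,C} (+1)
site 2, node QTY: QT={A,C} ∩ Y={C} → {C} (+0)
site 2, node GHJNQTY: GHJN={C} ∩ QTY={C} → {C} (+0)
per-site changes: [3, 3, 3]; total = 9

3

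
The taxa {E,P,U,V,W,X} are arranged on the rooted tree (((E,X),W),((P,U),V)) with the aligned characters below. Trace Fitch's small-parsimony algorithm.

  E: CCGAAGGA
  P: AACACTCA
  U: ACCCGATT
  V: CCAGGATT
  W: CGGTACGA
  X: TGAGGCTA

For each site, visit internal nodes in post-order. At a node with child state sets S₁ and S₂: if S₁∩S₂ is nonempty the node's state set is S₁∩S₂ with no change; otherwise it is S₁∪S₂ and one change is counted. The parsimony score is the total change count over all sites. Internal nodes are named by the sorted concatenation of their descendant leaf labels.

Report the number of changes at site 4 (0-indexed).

[col 0] EX: children E:{C}, X:{T} ∪→ {C,T}; cost 1
[col 0] EWX: children EX:{C,T}, W:{C} ∩→ {C}; cost 0
[col 0] PU: children P:{A}, U:{A} ∩→ {A}; cost 0
[col 0] PUV: children PU:{A}, V:{C} ∪→ {A,C}; cost 1
[col 0] EPUVWX: children EWX:{C}, PUV:{A,C} ∩→ {C}; cost 0
[col 1] EX: children E:{C}, X:{G} ∪→ {C,G}; cost 1
[col 1] EWX: children EX:{C,G}, W:{G} ∩→ {G}; cost 0
[col 1] PU: children P:{A}, U:{C} ∪→ {A,C}; cost 1
[col 1] PUV: children PU:{A,C}, V:{C} ∩→ {C}; cost 0
[col 1] EPUVWX: children EWX:{G}, PUV:{C} ∪→ {C,G}; cost 1
[col 2] EX: children E:{G}, X:{A} ∪→ {A,G}; cost 1
[col 2] EWX: children EX:{A,G}, W:{G} ∩→ {G}; cost 0
[col 2] PU: children P:{C}, U:{C} ∩→ {C}; cost 0
[col 2] PUV: children PU:{C}, V:{A} ∪→ {A,C}; cost 1
[col 2] EPUVWX: children EWX:{G}, PUV:{A,C} ∪→ {A,C,G}; cost 1
[col 3] EX: children E:{A}, X:{G} ∪→ {A,G}; cost 1
[col 3] EWX: children EX:{A,G}, W:{T} ∪→ {A,G,T}; cost 1
[col 3] PU: children P:{A}, U:{C} ∪→ {A,C}; cost 1
[col 3] PUV: children PU:{A,C}, V:{G} ∪→ {A,C,G}; cost 1
[col 3] EPUVWX: children EWX:{A,G,T}, PUV:{A,C,G} ∩→ {A,G}; cost 0
[col 4] EX: children E:{A}, X:{G} ∪→ {A,G}; cost 1
[col 4] EWX: children EX:{A,G}, W:{A} ∩→ {A}; cost 0
[col 4] PU: children P:{C}, U:{G} ∪→ {C,G}; cost 1
[col 4] PUV: children PU:{C,G}, V:{G} ∩→ {G}; cost 0
[col 4] EPUVWX: children EWX:{A}, PUV:{G} ∪→ {A,G}; cost 1
[col 5] EX: children E:{G}, X:{C} ∪→ {C,G}; cost 1
[col 5] EWX: children EX:{C,G}, W:{C} ∩→ {C}; cost 0
[col 5] PU: children P:{T}, U:{A} ∪→ {A,T}; cost 1
[col 5] PUV: children PU:{A,T}, V:{A} ∩→ {A}; cost 0
[col 5] EPUVWX: children EWX:{C}, PUV:{A} ∪→ {A,C}; cost 1
[col 6] EX: children E:{G}, X:{T} ∪→ {G,T}; cost 1
[col 6] EWX: children EX:{G,T}, W:{G} ∩→ {G}; cost 0
[col 6] PU: children P:{C}, U:{T} ∪→ {C,T}; cost 1
[col 6] PUV: children PU:{C,T}, V:{T} ∩→ {T}; cost 0
[col 6] EPUVWX: children EWX:{G}, PUV:{T} ∪→ {G,T}; cost 1
[col 7] EX: children E:{A}, X:{A} ∩→ {A}; cost 0
[col 7] EWX: children EX:{A}, W:{A} ∩→ {A}; cost 0
[col 7] PU: children P:{A}, U:{T} ∪→ {A,T}; cost 1
[col 7] PUV: children PU:{A,T}, V:{T} ∩→ {T}; cost 0
[col 7] EPUVWX: children EWX:{A}, PUV:{T} ∪→ {A,T}; cost 1
per-site changes: [2, 3, 3, 4, 3, 3, 3, 2]; total = 23

3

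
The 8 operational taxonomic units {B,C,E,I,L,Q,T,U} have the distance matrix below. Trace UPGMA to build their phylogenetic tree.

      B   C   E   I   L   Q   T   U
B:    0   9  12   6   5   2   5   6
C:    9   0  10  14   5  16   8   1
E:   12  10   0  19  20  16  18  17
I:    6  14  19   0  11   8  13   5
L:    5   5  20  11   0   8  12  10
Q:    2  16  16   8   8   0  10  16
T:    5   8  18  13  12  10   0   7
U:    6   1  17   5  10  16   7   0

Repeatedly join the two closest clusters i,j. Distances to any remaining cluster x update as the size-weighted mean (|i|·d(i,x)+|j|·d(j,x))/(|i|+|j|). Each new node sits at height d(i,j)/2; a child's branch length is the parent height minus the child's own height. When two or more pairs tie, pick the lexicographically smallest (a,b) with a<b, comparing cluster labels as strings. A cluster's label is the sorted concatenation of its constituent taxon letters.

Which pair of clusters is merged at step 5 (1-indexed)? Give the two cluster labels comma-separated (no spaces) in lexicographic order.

BLQ,I

step 1: merge (C,U) at d=1; branch lengths C→1/2, U→1/2; new cluster CU
  updated: d(B,CU)=15/2, d(CU,E)=27/2, d(CU,I)=19/2, d(CU,L)=15/2, d(CU,Q)=16, d(CU,T)=15/2
step 2: merge (B,Q) at d=2; branch lengths B→1, Q→1; new cluster BQ
  updated: d(BQ,CU)=47/4, d(BQ,E)=14, d(BQ,I)=7, d(BQ,L)=13/2, d(BQ,T)=15/2
step 3: merge (BQ,L) at d=13/2; branch lengths BQ→9/4, L→13/4; new cluster BLQ
  updated: d(BLQ,CU)=31/3, d(BLQ,E)=16, d(BLQ,I)=25/3, d(BLQ,T)=9
step 4: merge (CU,T) at d=15/2; branch lengths CU→13/4, T→15/4; new cluster CTU
  updated: d(BLQ,CTU)=89/9, d(CTU,E)=15, d(CTU,I)=32/3
step 5: merge (BLQ,I) at d=25/3; branch lengths BLQ→11/12, I→25/6; new cluster BILQ
  updated: d(BILQ,CTU)=121/12, d(BILQ,E)=67/4
step 6: merge (BILQ,CTU) at d=121/12; branch lengths BILQ→7/8, CTU→31/24; new cluster BCILQTU
  updated: d(BCILQTU,E)=16
step 7: merge (BCILQTU,E) at d=16; branch lengths BCILQTU→71/24, E→8; new cluster BCEILQTU
final tree: (((((B:1,Q:1):9/4,L:13/4):11/12,I:25/6):7/8,((C:1/2,U:1/2):13/4,T:15/4):31/24):71/24,E:8)
total length: 809/24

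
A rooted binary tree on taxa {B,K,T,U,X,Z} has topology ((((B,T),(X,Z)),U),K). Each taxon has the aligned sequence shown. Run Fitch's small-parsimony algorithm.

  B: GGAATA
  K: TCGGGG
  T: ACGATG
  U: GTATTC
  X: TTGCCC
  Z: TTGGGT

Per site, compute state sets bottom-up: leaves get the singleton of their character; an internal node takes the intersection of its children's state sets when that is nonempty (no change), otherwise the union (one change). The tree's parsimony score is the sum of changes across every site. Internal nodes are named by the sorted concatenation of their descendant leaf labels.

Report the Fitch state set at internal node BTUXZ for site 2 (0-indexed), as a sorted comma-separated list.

A,G

BT@0: {G} ∪ {A} = {A,G} (union, +1)
XZ@0: {T} ∩ {T} = {T} (intersection, +0)
BTXZ@0: {A,G} ∪ {T} = {A,G,T} (union, +1)
BTUXZ@0: {A,G,T} ∩ {G} = {G} (intersection, +0)
BKTUXZ@0: {G} ∪ {T} = {G,T} (union, +1)
BT@1: {G} ∪ {C} = {C,G} (union, +1)
XZ@1: {T} ∩ {T} = {T} (intersection, +0)
BTXZ@1: {C,G} ∪ {T} = {C,G,T} (union, +1)
BTUXZ@1: {C,G,T} ∩ {T} = {T} (intersection, +0)
BKTUXZ@1: {T} ∪ {C} = {C,T} (union, +1)
BT@2: {A} ∪ {G} = {A,G} (union, +1)
XZ@2: {G} ∩ {G} = {G} (intersection, +0)
BTXZ@2: {A,G} ∩ {G} = {G} (intersection, +0)
BTUXZ@2: {G} ∪ {A} = {A,G} (union, +1)
BKTUXZ@2: {A,G} ∩ {G} = {G} (intersection, +0)
BT@3: {A} ∩ {A} = {A} (intersection, +0)
XZ@3: {C} ∪ {G} = {C,G} (union, +1)
BTXZ@3: {A} ∪ {C,G} = {A,C,G} (union, +1)
BTUXZ@3: {A,C,G} ∪ {T} = {A,C,G,T} (union, +1)
BKTUXZ@3: {A,C,G,T} ∩ {G} = {G} (intersection, +0)
BT@4: {T} ∩ {T} = {T} (intersection, +0)
XZ@4: {C} ∪ {G} = {C,G} (union, +1)
BTXZ@4: {T} ∪ {C,G} = {C,G,T} (union, +1)
BTUXZ@4: {C,G,T} ∩ {T} = {T} (intersection, +0)
BKTUXZ@4: {T} ∪ {G} = {G,T} (union, +1)
BT@5: {A} ∪ {G} = {A,G} (union, +1)
XZ@5: {C} ∪ {T} = {C,T} (union, +1)
BTXZ@5: {A,G} ∪ {C,T} = {A,C,G,T} (union, +1)
BTUXZ@5: {A,C,G,T} ∩ {C} = {C} (intersection, +0)
BKTUXZ@5: {C} ∪ {G} = {C,G} (union, +1)
per-site changes: [3, 3, 2, 3, 3, 4]; total = 18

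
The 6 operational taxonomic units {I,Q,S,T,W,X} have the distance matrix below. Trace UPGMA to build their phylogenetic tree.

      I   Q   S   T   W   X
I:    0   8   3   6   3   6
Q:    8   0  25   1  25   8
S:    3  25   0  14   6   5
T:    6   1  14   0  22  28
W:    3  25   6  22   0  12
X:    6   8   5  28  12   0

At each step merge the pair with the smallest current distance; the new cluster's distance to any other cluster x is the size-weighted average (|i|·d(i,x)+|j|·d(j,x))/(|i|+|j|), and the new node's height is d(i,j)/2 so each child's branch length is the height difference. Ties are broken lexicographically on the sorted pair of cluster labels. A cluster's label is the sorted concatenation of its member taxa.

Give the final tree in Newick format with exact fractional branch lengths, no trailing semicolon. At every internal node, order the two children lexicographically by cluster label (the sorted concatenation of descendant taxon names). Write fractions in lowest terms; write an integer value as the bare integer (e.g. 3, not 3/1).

step 1: merge (Q,T) at d=1; branch lengths Q→1/2, T→1/2; new cluster QT
  updated: d(I,QT)=7, d(QT,S)=39/2, d(QT,W)=47/2, d(QT,X)=18
step 2: merge (I,S) at d=3; branch lengths I→3/2, S→3/2; new cluster IS
  updated: d(IS,QT)=53/4, d(IS,W)=9/2, d(IS,X)=11/2
step 3: merge (IS,W) at d=9/2; branch lengths IS→3/4, W→9/4; new cluster ISW
  updated: d(ISW,QT)=50/3, d(ISW,X)=23/3
step 4: merge (ISW,X) at d=23/3; branch lengths ISW→19/12, X→23/6; new cluster ISWX
  updated: d(ISWX,QT)=17
step 5: merge (ISWX,QT) at d=17; branch lengths ISWX→14/3, QT→8; new cluster IQSTWX
final tree: ((((I:3/2,S:3/2):3/4,W:9/4):19/12,X:23/6):14/3,(Q:1/2,T:1/2):8)
total length: 301/12

((((I:3/2,S:3/2):3/4,W:9/4):19/12,X:23/6):14/3,(Q:1/2,T:1/2):8)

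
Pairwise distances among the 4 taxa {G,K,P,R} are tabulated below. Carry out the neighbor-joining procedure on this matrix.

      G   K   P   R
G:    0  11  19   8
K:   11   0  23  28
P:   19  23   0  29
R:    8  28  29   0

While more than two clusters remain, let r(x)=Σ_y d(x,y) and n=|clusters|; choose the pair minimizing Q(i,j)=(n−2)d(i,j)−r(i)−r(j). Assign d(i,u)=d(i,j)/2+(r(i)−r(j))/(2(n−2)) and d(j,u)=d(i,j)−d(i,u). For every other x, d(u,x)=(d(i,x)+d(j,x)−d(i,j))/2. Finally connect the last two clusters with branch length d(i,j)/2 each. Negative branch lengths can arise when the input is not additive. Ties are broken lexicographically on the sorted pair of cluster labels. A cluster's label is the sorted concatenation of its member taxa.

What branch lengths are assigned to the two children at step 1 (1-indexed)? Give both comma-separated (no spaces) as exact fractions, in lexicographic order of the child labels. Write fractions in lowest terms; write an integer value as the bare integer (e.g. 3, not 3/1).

-11/4,43/4

1. join G+R (d=8, Q=-87) ⇒ GR; edges |G|=-11/4, |R|=43/4
  updated: d(GR,K)=31/2, d(GR,P)=20
2. join GR+K (d=31/2, Q=-117/2) ⇒ GKR; edges |GR|=25/4, |K|=37/4
  updated: d(GKR,P)=55/4
3. join GKR+P (d=55/4) ⇒ GKPR; edges |GKR|=55/8, |P|=55/8
final tree: (((G:-11/4,R:43/4):25/4,K:37/4):55/8,P:55/8)
total length: 149/4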